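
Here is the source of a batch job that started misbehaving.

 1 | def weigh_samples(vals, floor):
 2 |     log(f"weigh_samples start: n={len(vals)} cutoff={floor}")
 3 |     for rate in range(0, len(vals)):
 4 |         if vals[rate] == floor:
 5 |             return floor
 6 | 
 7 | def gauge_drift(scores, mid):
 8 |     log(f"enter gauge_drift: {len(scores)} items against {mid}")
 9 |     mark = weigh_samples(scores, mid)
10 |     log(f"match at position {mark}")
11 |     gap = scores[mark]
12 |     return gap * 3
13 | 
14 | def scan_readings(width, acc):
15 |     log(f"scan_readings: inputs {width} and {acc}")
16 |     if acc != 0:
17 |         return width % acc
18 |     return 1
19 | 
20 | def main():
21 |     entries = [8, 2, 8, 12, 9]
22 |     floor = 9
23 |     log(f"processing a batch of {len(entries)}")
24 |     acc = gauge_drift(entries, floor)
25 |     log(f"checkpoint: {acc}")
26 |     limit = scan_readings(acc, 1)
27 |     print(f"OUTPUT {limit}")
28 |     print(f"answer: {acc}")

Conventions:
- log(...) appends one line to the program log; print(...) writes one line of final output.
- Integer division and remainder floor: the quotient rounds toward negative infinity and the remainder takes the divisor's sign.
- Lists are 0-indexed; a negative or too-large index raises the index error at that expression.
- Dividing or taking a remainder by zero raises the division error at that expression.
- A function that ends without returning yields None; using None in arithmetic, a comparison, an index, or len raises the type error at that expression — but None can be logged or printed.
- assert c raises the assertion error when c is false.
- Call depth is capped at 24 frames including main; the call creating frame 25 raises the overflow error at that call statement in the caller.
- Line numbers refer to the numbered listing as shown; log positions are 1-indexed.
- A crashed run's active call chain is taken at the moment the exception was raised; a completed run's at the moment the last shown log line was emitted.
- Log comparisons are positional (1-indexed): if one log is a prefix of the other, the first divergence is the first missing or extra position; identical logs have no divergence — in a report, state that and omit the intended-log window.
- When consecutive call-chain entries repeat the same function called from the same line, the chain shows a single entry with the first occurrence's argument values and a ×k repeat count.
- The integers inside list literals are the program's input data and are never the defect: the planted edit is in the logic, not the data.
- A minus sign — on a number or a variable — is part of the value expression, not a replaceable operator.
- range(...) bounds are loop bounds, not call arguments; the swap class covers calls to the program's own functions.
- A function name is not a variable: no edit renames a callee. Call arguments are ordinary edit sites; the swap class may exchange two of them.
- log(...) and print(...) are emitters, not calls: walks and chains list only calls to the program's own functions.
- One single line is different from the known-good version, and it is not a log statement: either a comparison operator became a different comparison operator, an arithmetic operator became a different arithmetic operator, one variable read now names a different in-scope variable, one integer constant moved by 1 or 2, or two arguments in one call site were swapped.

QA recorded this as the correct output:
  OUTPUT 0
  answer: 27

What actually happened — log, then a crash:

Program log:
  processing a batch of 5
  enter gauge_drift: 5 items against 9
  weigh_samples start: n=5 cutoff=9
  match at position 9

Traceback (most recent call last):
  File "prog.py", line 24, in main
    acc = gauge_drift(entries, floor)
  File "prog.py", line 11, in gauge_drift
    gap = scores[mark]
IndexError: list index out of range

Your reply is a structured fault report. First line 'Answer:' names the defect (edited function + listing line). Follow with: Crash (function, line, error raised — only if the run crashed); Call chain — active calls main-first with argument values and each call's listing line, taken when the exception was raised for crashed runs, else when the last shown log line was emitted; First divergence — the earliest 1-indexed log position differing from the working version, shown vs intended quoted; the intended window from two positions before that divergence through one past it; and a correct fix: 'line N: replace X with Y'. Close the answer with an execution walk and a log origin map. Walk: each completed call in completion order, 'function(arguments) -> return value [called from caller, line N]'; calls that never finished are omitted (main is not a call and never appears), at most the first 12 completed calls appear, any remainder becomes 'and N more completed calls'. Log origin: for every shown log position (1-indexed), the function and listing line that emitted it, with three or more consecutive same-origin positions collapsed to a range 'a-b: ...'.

Answer: the defect is in weigh_samples at line 5.
The tell: Everything matches until log position 4, which reads 'match at position 9' in place of 'match at position 4'.
Crash: gauge_drift, line 11, IndexError.
Call chain: main -> gauge_drift([8, 2, 8, 12, 9], 9) (called at line 24).
First divergence: position 4; shown 'match at position 9' vs intended 'match at position 4'.
Intended log window:
  2: enter gauge_drift: 5 items against 9
  3: weigh_samples start: n=5 cutoff=9
  4: match at position 4
  5: checkpoint: 27
Execution walk:
  weigh_samples([8, 2, 8, 12, 9], 9) -> 9  [called from gauge_drift, line 9]
Log line origins:
  1 — main, line 23
  2 — gauge_drift, line 8
  3 — weigh_samples, line 2
  4 — gauge_drift, line 10
A correct fix: line 5: replace `floor` with `rate`.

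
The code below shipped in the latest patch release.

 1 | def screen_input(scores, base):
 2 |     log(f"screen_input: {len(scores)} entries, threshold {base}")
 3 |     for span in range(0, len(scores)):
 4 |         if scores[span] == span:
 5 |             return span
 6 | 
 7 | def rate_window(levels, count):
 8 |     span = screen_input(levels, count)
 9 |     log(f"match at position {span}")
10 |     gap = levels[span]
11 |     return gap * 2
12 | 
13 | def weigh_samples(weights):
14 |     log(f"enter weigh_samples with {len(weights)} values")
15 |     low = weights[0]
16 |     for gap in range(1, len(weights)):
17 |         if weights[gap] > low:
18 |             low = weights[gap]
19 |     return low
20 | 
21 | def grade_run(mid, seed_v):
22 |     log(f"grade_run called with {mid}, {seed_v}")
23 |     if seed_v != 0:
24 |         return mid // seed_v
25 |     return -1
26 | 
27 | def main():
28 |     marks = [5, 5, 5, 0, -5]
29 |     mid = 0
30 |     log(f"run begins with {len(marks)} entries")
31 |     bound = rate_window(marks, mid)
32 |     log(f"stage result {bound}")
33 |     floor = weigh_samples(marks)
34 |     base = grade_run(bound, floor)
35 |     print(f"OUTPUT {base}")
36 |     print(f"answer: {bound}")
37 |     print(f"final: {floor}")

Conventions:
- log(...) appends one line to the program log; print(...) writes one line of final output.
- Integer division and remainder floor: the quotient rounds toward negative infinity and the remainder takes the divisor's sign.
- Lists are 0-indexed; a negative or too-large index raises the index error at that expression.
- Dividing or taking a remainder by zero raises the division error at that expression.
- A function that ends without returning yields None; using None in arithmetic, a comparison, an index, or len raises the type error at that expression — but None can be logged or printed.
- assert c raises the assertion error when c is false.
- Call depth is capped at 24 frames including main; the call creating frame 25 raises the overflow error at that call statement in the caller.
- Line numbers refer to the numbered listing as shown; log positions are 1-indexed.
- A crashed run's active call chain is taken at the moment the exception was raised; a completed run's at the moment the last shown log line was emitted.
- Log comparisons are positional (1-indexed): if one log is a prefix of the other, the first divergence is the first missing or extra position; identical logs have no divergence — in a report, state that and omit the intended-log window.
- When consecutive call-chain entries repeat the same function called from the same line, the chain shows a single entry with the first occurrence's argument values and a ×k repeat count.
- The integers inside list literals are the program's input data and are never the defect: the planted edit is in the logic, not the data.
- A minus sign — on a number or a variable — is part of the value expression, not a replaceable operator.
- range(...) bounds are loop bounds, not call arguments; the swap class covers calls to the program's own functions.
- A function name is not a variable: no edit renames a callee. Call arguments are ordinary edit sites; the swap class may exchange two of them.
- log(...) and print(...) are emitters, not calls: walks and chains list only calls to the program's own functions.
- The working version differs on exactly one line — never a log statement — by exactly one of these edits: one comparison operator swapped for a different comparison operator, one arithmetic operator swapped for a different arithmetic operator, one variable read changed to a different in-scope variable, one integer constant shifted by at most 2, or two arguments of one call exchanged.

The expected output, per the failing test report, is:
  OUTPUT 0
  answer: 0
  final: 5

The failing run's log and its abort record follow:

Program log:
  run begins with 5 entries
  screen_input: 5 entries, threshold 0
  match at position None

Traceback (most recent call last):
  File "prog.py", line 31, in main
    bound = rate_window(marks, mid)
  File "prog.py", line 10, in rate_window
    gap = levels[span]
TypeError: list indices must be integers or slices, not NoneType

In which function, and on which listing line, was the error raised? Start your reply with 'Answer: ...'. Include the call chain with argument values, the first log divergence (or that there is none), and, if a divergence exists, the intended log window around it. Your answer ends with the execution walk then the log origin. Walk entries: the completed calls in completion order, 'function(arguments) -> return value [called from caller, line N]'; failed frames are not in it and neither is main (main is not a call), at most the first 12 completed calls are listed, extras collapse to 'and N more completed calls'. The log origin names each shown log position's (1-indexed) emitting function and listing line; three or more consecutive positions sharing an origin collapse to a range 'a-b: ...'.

Answer: the error was raised in rate_window, line 10.
Key observation: Position 3 is the first bad log line: 'match at position None' should read 'match at position 3'.
Call chain: main -> rate_window([5, 5, 5, 0, -5], 0) (called at line 31).
First divergence: position 3 — the shown line 'match at position None' should read 'match at position 3'.
Intended log window:
  1: run begins with 5 entries
  2: screen_input: 5 entries, threshold 0
  3: match at position 3
  4: stage result 0
Execution walk:
  screen_input([5, 5, 5, 0, -5], 0) -> None  [called from rate_window, line 8]
Log origins:
  1: from main, line 30
  2: from screen_input, line 2
  3: from rate_window, line 9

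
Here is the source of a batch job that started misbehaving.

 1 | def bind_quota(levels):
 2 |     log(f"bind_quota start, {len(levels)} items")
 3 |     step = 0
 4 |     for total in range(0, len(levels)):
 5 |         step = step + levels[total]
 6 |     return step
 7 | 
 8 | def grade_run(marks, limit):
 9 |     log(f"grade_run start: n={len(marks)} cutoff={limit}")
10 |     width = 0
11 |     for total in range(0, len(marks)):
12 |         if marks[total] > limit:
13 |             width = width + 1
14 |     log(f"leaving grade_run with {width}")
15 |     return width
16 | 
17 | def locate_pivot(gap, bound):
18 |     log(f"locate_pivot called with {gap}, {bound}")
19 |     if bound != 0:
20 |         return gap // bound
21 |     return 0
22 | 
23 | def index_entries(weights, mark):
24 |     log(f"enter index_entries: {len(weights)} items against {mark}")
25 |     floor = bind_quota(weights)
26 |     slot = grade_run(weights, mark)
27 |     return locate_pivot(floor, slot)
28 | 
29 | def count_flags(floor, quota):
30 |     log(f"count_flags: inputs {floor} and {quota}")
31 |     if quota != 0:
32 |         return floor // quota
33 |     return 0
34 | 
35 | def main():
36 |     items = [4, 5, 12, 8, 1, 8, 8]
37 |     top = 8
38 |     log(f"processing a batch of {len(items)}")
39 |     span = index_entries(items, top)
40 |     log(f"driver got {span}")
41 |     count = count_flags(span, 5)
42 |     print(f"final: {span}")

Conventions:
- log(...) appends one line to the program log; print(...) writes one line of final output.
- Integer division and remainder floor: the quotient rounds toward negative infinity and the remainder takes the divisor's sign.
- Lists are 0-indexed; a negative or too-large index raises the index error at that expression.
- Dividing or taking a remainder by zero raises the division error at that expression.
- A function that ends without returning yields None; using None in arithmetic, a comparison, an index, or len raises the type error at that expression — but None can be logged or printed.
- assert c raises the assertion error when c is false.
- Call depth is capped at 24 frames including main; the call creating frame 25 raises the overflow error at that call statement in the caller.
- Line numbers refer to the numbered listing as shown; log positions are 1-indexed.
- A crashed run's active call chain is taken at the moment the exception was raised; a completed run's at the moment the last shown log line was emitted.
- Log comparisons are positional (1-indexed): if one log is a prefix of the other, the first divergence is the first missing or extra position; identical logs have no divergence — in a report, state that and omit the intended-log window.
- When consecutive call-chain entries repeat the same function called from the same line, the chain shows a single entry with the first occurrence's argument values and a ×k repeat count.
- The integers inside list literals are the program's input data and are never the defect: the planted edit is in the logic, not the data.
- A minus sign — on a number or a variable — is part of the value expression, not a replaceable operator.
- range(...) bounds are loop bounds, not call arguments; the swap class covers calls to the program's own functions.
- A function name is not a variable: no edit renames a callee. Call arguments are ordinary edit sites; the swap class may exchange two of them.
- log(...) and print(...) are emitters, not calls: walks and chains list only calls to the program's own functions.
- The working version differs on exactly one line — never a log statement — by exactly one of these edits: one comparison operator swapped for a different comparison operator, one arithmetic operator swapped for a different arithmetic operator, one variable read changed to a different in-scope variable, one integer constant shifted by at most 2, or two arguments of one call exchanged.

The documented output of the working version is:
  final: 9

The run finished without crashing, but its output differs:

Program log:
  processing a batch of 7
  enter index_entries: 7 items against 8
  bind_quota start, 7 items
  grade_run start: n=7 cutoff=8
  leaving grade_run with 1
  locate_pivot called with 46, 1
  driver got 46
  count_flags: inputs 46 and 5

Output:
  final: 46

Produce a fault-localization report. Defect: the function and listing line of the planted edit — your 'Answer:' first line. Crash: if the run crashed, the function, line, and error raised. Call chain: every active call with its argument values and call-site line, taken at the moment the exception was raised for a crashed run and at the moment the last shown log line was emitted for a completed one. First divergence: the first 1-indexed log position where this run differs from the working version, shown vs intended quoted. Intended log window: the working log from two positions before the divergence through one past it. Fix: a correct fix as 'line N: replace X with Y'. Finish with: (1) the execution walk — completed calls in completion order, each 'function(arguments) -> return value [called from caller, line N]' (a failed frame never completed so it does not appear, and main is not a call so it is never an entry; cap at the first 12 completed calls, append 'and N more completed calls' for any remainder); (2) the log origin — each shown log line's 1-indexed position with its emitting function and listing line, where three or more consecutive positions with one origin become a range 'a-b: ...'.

Answer: the defect is in main at line 42.
Core observation: Log streams are identical — the defect surfaces only in the printed output.
Call chain: main -> count_flags(46, 5) (called at line 41).
First divergence: none (the log streams are identical).
Execution walk:
  bind_quota([4, 5, 12, 8, 1, 8, 8]) -> 46  [called from index_entries, line 25]
  grade_run([4, 5, 12, 8, 1, 8, 8], 8) -> 1  [called from index_entries, line 26]
  locate_pivot(46, 1) -> 46  [called from index_entries, line 27]
  index_entries([4, 5, 12, 8, 1, 8, 8], 8) -> 46  [called from main, line 39]
  count_flags(46, 5) -> 9  [called from main, line 41]
Origin of each log line:
  1 — main, line 38
  2 — index_entries, line 24
  3 — bind_quota, line 2
  4 — grade_run, line 9
  5 — grade_run, line 14
  6 — locate_pivot, line 18
  7 — main, line 40
  8 — count_flags, line 30
A correct fix: line 42: replace `span` with `count`.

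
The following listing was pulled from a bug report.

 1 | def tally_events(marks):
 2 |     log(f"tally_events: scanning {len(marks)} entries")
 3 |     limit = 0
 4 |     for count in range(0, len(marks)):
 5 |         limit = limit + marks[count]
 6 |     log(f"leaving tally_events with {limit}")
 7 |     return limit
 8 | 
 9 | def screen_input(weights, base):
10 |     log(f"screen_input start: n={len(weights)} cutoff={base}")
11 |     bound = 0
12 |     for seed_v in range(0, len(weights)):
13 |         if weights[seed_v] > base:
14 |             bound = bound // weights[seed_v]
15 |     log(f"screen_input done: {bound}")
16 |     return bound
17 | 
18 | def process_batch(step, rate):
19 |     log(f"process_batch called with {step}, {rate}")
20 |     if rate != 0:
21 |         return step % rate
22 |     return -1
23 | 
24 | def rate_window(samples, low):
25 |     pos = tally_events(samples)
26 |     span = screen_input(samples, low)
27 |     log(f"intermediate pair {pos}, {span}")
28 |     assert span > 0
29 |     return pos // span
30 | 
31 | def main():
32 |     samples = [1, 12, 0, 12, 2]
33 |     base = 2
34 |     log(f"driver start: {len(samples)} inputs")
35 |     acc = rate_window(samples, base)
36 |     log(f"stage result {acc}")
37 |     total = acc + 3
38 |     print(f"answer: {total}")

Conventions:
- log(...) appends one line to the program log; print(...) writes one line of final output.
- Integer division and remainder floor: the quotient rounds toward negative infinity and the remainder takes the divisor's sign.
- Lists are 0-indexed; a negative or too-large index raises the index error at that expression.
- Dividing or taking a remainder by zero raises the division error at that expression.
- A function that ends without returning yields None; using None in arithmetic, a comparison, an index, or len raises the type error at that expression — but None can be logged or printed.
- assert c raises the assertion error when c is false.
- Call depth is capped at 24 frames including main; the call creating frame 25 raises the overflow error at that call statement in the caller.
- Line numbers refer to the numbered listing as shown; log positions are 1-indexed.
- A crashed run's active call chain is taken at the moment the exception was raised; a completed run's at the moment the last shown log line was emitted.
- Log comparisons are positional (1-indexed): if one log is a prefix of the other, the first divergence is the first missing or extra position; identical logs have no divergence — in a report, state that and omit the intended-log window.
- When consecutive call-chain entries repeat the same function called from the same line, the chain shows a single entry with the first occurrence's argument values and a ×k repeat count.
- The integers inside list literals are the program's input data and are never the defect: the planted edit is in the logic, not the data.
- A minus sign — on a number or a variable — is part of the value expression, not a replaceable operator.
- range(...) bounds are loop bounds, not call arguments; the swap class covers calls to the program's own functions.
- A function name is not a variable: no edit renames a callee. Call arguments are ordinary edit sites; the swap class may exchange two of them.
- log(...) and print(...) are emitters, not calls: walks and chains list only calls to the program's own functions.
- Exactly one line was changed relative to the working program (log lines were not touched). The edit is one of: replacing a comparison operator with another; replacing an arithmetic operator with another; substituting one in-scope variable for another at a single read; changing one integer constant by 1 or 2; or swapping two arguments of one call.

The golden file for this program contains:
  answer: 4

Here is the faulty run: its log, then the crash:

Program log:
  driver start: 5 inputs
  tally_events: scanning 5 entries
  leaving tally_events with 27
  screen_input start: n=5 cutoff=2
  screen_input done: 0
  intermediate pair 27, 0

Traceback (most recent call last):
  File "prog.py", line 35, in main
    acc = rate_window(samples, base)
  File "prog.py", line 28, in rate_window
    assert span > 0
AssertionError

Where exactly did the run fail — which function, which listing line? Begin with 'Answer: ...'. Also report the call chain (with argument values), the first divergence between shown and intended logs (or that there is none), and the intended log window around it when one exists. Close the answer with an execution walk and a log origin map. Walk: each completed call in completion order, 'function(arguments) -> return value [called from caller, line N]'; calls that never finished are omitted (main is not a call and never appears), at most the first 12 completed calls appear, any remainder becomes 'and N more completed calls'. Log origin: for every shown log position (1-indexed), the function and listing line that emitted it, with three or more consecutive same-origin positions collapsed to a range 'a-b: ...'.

Answer: the error was raised in rate_window, line 28.
Key observation: Everything matches until log position 5, which reads 'screen_input done: 0' in place of 'screen_input done: 24'.
Call chain: main -> rate_window([1, 12, 0, 12, 2], 2) (called at line 35).
First divergence: position 5 — shown 'screen_input done: 0', intended 'screen_input done: 24'.
Intended log window:
  3: leaving tally_events with 27
  4: screen_input start: n=5 cutoff=2
  5: screen_input done: 24
  6: intermediate pair 27, 24
Execution walk:
  tally_events([1, 12, 0, 12, 2]) -> 27  [called from rate_window, line 25]
  screen_input([1, 12, 0, 12, 2], 2) -> 0  [called from rate_window, line 26]
Log origins:
  1: from main, line 34
  2: from tally_events, line 2
  3: from tally_events, line 6
  4: from screen_input, line 10
  5: from screen_input, line 15
  6: from rate_window, line 27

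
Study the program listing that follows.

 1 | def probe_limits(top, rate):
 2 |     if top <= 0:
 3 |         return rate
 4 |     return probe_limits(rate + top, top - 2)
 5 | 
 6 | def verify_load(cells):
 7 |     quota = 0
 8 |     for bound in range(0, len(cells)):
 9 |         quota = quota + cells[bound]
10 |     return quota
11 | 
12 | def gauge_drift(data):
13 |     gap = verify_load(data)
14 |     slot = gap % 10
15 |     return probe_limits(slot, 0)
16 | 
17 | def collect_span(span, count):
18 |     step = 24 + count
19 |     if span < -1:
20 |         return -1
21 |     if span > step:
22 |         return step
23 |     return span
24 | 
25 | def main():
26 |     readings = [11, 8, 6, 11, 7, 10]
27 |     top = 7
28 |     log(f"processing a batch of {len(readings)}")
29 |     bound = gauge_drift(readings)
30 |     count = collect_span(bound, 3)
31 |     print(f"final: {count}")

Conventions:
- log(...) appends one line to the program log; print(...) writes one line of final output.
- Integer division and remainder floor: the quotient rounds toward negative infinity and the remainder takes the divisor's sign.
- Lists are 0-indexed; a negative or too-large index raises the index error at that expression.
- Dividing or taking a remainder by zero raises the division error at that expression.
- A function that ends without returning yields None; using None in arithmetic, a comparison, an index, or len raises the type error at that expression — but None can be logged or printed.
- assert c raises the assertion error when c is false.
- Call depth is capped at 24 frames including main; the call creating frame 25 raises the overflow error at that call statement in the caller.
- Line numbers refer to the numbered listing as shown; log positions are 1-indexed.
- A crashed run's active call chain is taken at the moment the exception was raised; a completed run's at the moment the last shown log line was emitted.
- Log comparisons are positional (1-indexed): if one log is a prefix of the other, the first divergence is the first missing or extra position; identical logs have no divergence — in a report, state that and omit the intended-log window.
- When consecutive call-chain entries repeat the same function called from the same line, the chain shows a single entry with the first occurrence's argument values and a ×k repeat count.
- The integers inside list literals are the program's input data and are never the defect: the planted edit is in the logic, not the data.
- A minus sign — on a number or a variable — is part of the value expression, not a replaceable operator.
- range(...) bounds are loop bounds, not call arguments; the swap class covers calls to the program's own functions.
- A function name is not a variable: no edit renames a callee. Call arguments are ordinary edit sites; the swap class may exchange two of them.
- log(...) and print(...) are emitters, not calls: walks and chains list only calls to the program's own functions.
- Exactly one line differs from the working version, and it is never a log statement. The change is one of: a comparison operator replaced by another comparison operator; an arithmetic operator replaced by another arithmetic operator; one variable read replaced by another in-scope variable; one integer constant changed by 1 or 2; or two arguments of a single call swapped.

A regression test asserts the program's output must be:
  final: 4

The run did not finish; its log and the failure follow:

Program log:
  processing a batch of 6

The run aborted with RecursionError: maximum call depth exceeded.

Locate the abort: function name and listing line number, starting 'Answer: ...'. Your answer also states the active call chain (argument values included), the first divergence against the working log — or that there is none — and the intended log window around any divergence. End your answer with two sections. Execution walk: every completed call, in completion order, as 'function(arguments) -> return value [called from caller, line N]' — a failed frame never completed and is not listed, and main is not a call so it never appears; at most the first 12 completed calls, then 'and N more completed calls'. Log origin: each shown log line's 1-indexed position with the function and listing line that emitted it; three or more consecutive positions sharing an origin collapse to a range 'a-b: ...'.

Answer: the error was raised in probe_limits, line 4.
Core observation: The log gives no warning — it matches the intended run right up to the abort.
Call chain: main -> gauge_drift([11, 8, 6, 11, 7, 10]) (called at line 29) -> probe_limits(3, 0) (called at line 15) -> probe_limits(3, 1) (called at line 4) ×21.
First divergence: none (the log streams are identical).
Execution walk:
  verify_load([11, 8, 6, 11, 7, 10]) -> 53  [called from gauge_drift, line 13]
Log origins:
  1: emitted by main (line 28)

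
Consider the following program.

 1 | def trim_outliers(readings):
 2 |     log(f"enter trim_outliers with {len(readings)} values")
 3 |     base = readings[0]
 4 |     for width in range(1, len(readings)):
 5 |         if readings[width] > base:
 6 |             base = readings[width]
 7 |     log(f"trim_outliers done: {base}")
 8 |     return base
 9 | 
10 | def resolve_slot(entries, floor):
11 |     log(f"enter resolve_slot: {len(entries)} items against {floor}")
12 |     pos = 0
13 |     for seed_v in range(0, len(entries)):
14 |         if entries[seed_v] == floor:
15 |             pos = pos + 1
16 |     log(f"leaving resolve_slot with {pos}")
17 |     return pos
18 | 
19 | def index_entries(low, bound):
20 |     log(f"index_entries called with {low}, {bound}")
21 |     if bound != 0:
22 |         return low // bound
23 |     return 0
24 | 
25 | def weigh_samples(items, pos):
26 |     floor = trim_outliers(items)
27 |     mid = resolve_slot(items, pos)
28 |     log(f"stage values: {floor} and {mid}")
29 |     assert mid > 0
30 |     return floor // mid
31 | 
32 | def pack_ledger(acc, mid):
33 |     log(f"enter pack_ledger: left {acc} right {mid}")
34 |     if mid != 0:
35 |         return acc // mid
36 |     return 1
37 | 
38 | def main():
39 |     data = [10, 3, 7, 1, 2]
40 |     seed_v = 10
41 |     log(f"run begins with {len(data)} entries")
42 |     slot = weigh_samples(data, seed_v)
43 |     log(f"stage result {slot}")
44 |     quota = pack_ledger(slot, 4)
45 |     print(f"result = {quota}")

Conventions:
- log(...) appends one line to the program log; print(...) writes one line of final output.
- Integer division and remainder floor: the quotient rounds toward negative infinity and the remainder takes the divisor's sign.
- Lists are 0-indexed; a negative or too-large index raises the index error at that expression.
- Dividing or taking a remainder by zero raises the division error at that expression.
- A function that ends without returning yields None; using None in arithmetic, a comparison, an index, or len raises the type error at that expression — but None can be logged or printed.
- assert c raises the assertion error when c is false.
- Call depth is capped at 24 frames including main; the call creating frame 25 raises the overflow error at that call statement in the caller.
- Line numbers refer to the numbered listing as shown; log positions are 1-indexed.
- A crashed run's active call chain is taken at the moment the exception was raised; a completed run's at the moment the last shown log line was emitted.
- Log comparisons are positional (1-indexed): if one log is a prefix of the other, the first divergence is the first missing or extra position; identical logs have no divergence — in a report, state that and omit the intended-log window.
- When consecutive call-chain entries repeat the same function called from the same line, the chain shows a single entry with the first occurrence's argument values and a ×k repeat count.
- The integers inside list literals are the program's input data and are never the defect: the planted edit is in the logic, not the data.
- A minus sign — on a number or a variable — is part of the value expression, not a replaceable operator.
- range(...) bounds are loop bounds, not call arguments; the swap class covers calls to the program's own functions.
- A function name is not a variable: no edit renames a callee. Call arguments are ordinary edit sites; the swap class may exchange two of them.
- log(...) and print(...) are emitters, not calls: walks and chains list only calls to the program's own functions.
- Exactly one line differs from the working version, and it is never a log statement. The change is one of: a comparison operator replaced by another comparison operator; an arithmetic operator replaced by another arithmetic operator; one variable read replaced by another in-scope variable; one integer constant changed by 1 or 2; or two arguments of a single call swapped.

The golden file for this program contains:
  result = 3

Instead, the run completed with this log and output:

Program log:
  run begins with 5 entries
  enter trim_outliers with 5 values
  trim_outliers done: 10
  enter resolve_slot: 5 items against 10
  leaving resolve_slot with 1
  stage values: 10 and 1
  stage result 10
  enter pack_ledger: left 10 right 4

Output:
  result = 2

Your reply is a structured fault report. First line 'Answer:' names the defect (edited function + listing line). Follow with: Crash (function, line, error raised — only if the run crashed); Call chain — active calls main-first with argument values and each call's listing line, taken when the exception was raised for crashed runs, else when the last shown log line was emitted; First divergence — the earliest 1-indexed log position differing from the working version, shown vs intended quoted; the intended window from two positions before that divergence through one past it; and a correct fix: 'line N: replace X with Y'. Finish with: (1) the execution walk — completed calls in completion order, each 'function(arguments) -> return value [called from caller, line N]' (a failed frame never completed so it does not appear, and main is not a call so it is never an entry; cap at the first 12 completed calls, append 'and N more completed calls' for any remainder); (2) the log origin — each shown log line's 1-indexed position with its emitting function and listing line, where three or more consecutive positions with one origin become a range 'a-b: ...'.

Answer: the defect is in main at line 44.
Core observation: Position 8 is the first bad log line: 'enter pack_ledger: left 10 right 4' should read 'enter pack_ledger: left 10 right 3'.
Call chain: main -> pack_ledger(10, 4) (called at line 44).
First divergence: position 8; shown 'enter pack_ledger: left 10 right 4' vs intended 'enter pack_ledger: left 10 right 3'.
Intended log window:
  6: stage values: 10 and 1
  7: stage result 10
  8: enter pack_ledger: left 10 right 3
Execution walk:
  trim_outliers([10, 3, 7, 1, 2]) -> 10  [called from weigh_samples, line 26]
  resolve_slot([10, 3, 7, 1, 2], 10) -> 1  [called from weigh_samples, line 27]
  weigh_samples([10, 3, 7, 1, 2], 10) -> 10  [called from main, line 42]
  pack_ledger(10, 4) -> 2  [called from main, line 44]
Log line origins:
  1 — main, line 41
  2 — trim_outliers, line 2
  3 — trim_outliers, line 7
  4 — resolve_slot, line 11
  5 — resolve_slot, line 16
  6 — weigh_samples, line 28
  7 — main, line 43
  8 — pack_ledger, line 33
A correct fix: line 44: replace `4` with `3`.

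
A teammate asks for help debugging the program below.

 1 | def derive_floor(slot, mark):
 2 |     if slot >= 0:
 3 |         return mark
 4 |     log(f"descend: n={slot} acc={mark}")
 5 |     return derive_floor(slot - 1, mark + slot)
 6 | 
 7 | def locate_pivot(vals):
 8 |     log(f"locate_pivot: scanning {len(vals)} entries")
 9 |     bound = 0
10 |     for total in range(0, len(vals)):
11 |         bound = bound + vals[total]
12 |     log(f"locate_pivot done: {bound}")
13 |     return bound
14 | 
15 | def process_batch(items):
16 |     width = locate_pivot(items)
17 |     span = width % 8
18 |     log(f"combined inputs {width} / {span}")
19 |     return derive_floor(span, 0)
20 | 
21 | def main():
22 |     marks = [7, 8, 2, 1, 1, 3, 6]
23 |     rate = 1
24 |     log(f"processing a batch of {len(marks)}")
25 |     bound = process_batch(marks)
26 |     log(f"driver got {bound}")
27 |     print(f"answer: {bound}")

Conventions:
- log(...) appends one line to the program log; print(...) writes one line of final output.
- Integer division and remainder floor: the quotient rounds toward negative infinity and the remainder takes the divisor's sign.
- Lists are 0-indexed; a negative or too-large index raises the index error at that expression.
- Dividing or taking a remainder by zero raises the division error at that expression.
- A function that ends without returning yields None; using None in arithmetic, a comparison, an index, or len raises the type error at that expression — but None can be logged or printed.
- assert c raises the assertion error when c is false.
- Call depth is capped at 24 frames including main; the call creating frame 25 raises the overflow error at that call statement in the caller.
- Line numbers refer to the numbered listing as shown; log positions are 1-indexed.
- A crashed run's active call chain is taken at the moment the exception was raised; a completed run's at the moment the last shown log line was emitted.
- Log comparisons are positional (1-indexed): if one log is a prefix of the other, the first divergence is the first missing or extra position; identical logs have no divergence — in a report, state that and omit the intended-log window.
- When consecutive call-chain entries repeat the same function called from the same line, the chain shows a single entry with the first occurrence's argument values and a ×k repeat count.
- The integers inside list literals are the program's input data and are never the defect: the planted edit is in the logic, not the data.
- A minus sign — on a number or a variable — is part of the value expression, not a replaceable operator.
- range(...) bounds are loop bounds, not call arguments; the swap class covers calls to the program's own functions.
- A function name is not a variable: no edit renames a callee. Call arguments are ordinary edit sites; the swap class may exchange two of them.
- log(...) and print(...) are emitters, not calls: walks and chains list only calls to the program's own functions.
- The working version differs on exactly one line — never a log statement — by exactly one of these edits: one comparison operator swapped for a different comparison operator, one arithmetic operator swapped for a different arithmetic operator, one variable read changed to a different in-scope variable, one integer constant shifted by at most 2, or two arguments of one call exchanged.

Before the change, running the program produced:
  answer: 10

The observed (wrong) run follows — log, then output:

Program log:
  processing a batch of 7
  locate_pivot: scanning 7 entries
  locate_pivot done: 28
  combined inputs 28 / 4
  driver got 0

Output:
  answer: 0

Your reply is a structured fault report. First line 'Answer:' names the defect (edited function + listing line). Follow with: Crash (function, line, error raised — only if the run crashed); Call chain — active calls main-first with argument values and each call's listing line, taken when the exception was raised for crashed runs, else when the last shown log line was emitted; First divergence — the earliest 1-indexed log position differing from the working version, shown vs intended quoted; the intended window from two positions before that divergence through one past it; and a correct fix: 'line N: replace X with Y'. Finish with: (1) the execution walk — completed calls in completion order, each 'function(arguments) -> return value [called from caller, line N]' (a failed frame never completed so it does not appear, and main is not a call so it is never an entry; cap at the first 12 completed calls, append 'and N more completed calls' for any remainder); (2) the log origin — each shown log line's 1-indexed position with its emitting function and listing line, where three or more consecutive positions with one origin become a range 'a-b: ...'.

Answer: the defect is in derive_floor at line 2.
Key observation: Everything matches until log position 5, which reads 'driver got 0' in place of 'descend: n=4 acc=0'.
Call chain: main.
First divergence: position 5 — shown 'driver got 0', intended 'descend: n=4 acc=0'.
Intended log window:
  3: locate_pivot done: 28
  4: combined inputs 28 / 4
  5: descend: n=4 acc=0
  6: descend: n=3 acc=4
Execution walk:
  locate_pivot([7, 8, 2, 1, 1, 3, 6]) -> 28  [called from process_batch, line 16]
  derive_floor(4, 0) -> 0  [called from process_batch, line 19]
  process_batch([7, 8, 2, 1, 1, 3, 6]) -> 0  [called from main, line 25]
Origin of each log line:
  1: from main, line 24
  2: from locate_pivot, line 8
  3: from locate_pivot, line 12
  4: from process_batch, line 18
  5: from main, line 26
A correct fix: line 2: replace `>=` with `<=`.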